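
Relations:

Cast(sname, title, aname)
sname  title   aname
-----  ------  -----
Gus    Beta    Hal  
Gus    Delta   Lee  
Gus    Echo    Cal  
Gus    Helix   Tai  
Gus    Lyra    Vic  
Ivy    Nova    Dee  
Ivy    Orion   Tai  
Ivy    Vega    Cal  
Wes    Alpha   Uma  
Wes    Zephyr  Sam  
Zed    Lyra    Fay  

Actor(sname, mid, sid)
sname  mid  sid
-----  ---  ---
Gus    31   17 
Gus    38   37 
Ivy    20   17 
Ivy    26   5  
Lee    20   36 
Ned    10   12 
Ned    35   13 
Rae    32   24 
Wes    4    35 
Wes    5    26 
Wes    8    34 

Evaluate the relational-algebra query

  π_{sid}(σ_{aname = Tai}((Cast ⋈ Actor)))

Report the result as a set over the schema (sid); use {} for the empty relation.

{17, 37, 5}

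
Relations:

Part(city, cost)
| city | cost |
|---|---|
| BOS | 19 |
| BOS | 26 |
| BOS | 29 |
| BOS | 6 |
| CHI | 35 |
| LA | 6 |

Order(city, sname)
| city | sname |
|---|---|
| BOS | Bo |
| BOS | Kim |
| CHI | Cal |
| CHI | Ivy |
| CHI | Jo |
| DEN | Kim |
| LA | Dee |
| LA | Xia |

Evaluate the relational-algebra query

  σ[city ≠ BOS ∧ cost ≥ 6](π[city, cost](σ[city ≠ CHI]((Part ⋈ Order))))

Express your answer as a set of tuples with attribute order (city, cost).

Part ⋈ Order (natural join on city): {(BOS, 19, Bo), (BOS, 19, Kim), (BOS, 26, Bo), (BOS, 26, Kim), (BOS, 29, Bo), (BOS, 29, Kim), (BOS, 6, Bo), (BOS, 6, Kim), (CHI, 35, Cal), (CHI, 35, Ivy), (CHI, 35, Jo), (LA, 6, Dee), (LA, 6, Xia)}
Apply σ_{city ≠ CHI}; surviving tuples: {(BOS, 19, Bo), (BOS, 19, Kim), (BOS, 26, Bo), (BOS, 26, Kim), (BOS, 29, Bo), (BOS, 29, Kim), (BOS, 6, Bo), (BOS, 6, Kim), (LA, 6, Dee), (LA, 6, Xia)}
Projecting to city, cost (5 duplicate(s) eliminated): {(BOS, 19), (BOS, 26), (BOS, 29), (BOS, 6), (LA, 6)}
Apply σ_{city ≠ BOS ∧ cost ≥ 6}; surviving tuples: {(LA, 6)}

{(LA, 6)}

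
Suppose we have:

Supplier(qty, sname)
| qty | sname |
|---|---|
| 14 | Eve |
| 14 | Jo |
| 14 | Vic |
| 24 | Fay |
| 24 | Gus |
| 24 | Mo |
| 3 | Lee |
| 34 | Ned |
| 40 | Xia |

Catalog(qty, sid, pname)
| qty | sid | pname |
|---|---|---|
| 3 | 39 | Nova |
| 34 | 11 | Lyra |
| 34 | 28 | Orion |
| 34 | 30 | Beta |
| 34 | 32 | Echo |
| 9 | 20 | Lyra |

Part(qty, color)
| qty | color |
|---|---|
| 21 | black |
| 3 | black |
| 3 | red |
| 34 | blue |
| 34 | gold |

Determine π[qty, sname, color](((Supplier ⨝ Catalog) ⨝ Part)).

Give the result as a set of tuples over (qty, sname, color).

{(3, Lee, black), (3, Lee, red), (34, Ned, blue), (34, Ned, gold)}

Supplier ⋈ Catalog (natural join on qty): {(3, Lee, 39, Nova), (34, Ned, 11, Lyra), (34, Ned, 28, Orion), (34, Ned, 30, Beta), (34, Ned, 32, Echo)}
(Supplier ⨝ Catalog) ⋈ Part (natural join on qty): {(3, Lee, 39, Nova, black), (3, Lee, 39, Nova, red), (34, Ned, 11, Lyra, blue), (34, Ned, 11, Lyra, gold), (34, Ned, 28, Orion, blue), (34, Ned, 28, Orion, gold), (34, Ned, 30, Beta, blue), (34, Ned, 30, Beta, gold), (34, Ned, 32, Echo, blue), (34, Ned, 32, Echo, gold)}
π_{qty, sname, color} gives {(3, Lee, black), (3, Lee, red), (34, Ned, blue), (34, Ned, gold)} (6 duplicate(s) eliminated).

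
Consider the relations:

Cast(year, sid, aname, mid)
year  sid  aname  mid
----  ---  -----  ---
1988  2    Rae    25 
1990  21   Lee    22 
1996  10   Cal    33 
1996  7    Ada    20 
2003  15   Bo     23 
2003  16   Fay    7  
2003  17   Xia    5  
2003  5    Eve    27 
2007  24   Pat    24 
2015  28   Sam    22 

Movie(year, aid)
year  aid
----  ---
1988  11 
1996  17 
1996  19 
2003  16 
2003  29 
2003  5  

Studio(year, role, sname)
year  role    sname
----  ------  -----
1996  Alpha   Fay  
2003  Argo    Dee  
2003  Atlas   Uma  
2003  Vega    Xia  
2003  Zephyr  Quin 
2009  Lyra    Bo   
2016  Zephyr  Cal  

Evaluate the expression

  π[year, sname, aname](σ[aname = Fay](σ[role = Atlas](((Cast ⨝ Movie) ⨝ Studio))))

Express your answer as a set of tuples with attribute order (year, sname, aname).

Natural join on year: {(1988, 2, Rae, 25, 11), (1996, 10, Cal, 33, 17), (1996, 10, Cal, 33, 19), (1996, 7, Ada, 20, 17), (1996, 7, Ada, 20, 19), (2003, 15, Bo, 23, 16), (2003, 15, Bo, 23, 29), (2003, 15, Bo, 23, 5), (2003, 16, Fay, 7, 16), (2003, 16, Fay, 7, 29), (2003, 16, Fay, 7, 5), (2003, 17, Xia, 5, 16), (2003, 17, Xia, 5, 29), (2003, 17, Xia, 5, 5), (2003, 5, Eve, 27, 16), (2003, 5, Eve, 27, 29), (2003, 5, Eve, 27, 5)}
Natural join on year: {(1996, 10, Cal, 33, 17, Alpha, Fay), (1996, 10, Cal, 33, 19, Alpha, Fay), (1996, 7, Ada, 20, 17, Alpha, Fay), (1996, 7, Ada, 20, 19, Alpha, Fay), (2003, 15, Bo, 23, 16, Argo, Dee), (2003, 15, Bo, 23, 16, Atlas, Uma), (2003, 15, Bo, 23, 16, Vega, Xia), (2003, 15, Bo, 23, 16, Zephyr, Quin), (2003, 15, Bo, 23, 29, Argo, Dee), (2003, 15, Bo, 23, 29, Atlas, Uma), (2003, 15, Bo, 23, 29, Vega, Xia), (2003, 15, Bo, 23, 29, Zephyr, Quin), (2003, 15, Bo, 23, 5, Argo, Dee), (2003, 15, Bo, 23, 5, Atlas, Uma), (2003, 15, Bo, 23, 5, Vega, Xia), (2003, 15, Bo, 23, 5, Zephyr, Quin), (2003, 16, Fay, 7, 16, Argo, Dee), (2003, 16, Fay, 7, 16, Atlas, Uma), (2003, 16, Fay, 7, 16, Vega, Xia), (2003, 16, Fay, 7, 16, Zephyr, Quin), (2003, 16, Fay, 7, 29, Argo, Dee), (2003, 16, Fay, 7, 29, Atlas, Uma), (2003, 16, Fay, 7, 29, Vega, Xia), (2003, 16, Fay, 7, 29, Zephyr, Quin), (2003, 16, Fay, 7, 5, Argo, Dee), (2003, 16, Fay, 7, 5, Atlas, Uma), (2003, 16, Fay, 7, 5, Vega, Xia), (2003, 16, Fay, 7, 5, Zephyr, Quin), (2003, 17, Xia, 5, 16, Argo, Dee), (2003, 17, Xia, 5, 16, Atlas, Uma), (2003, 17, Xia, 5, 16, Vega, Xia), (2003, 17, Xia, 5, 16, Zephyr, Quin), (2003, 17, Xia, 5, 29, Argo, Dee), (2003, 17, Xia, 5, 29, Atlas, Uma), (2003, 17, Xia, 5, 29, Vega, Xia), (2003, 17, Xia, 5, 29, Zephyr, Quin), (2003, 17, Xia, 5, 5, Argo, Dee), (2003, 17, Xia, 5, 5, Atlas, Uma), (2003, 17, Xia, 5, 5, Vega, Xia), (2003, 17, Xia, 5, 5, Zephyr, Quin), (2003, 5, Eve, 27, 16, Argo, Dee), (2003, 5, Eve, 27, 16, Atlas, Uma), (2003, 5, Eve, 27, 16, Vega, Xia), (2003, 5, Eve, 27, 16, Zephyr, Quin), (2003, 5, Eve, 27, 29, Argo, Dee), (2003, 5, Eve, 27, 29, Atlas, Uma), (2003, 5, Eve, 27, 29, Vega, Xia), (2003, 5, Eve, 27, 29, Zephyr, Quin), (2003, 5, Eve, 27, 5, Argo, Dee), (2003, 5, Eve, 27, 5, Atlas, Uma), (2003, 5, Eve, 27, 5, Vega, Xia), (2003, 5, Eve, 27, 5, Zephyr, Quin)}
Selection role = Atlas: {(2003, 15, Bo, 23, 16, Atlas, Uma), (2003, 15, Bo, 23, 29, Atlas, Uma), (2003, 15, Bo, 23, 5, Atlas, Uma), (2003, 16, Fay, 7, 16, Atlas, Uma), (2003, 16, Fay, 7, 29, Atlas, Uma), (2003, 16, Fay, 7, 5, Atlas, Uma), (2003, 17, Xia, 5, 16, Atlas, Uma), (2003, 17, Xia, 5, 29, Atlas, Uma), (2003, 17, Xia, 5, 5, Atlas, Uma), (2003, 5, Eve, 27, 16, Atlas, Uma), (2003, 5, Eve, 27, 29, Atlas, Uma), (2003, 5, Eve, 27, 5, Atlas, Uma)}
Selection aname = Fay: {(2003, 16, Fay, 7, 16, Atlas, Uma), (2003, 16, Fay, 7, 29, Atlas, Uma), (2003, 16, Fay, 7, 5, Atlas, Uma)}
Projecting to year, sname, aname (2 duplicate(s) eliminated): {(2003, Uma, Fay)}

{(2003, Uma, Fay)}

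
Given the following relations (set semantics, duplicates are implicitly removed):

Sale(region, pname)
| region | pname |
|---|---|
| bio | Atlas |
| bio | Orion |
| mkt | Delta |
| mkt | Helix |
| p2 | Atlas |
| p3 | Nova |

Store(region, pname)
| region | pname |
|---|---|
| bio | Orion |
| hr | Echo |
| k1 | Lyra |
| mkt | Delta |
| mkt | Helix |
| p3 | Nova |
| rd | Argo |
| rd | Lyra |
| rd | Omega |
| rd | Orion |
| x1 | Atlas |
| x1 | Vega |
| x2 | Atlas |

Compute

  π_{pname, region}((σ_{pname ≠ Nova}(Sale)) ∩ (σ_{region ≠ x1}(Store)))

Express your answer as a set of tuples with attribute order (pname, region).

Selection pname ≠ Nova: {(bio, Atlas), (bio, Orion), (mkt, Delta), (mkt, Helix), (p2, Atlas)}
Selection region ≠ x1: {(bio, Orion), (hr, Echo), (k1, Lyra), (mkt, Delta), (mkt, Helix), (p3, Nova), (rd, Argo), (rd, Lyra), (rd, Omega), (rd, Orion), (x2, Atlas)}
Set intersection of the two operands is {(bio, Orion), (mkt, Delta), (mkt, Helix)}.
π[pname, region]: project onto (pname, region) → {(Delta, mkt), (Helix, mkt), (Orion, bio)}

{(Delta, mkt), (Helix, mkt), (Orion, bio)}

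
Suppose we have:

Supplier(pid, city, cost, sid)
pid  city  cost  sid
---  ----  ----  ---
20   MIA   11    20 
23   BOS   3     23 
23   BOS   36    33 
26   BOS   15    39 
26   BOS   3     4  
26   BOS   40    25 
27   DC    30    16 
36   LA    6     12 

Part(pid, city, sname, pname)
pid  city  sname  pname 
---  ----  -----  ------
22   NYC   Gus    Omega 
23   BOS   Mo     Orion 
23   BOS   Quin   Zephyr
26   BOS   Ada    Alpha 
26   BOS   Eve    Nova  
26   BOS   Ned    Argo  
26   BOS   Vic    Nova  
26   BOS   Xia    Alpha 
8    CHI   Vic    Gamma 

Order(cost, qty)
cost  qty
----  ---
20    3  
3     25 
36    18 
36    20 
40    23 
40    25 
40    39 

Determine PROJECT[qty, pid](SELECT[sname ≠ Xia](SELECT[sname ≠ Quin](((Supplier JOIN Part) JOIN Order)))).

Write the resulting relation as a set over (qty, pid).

Supplier ⋈ Part (natural join on pid, city): {(23, BOS, 3, 23, Mo, Orion), (23, BOS, 3, 23, Quin, Zephyr), (23, BOS, 36, 33, Mo, Orion), (23, BOS, 36, 33, Quin, Zephyr), (26, BOS, 15, 39, Ada, Alpha), (26, BOS, 15, 39, Eve, Nova), (26, BOS, 15, 39, Ned, Argo), (26, BOS, 15, 39, Vic, Nova), (26, BOS, 15, 39, Xia, Alpha), (26, BOS, 3, 4, Ada, Alpha), (26, BOS, 3, 4, Eve, Nova), (26, BOS, 3, 4, Ned, Argo), (26, BOS, 3, 4, Vic, Nova), (26, BOS, 3, 4, Xia, Alpha), (26, BOS, 40, 25, Ada, Alpha), (26, BOS, 40, 25, Eve, Nova), (26, BOS, 40, 25, Ned, Argo), (26, BOS, 40, 25, Vic, Nova), (26, BOS, 40, 25, Xia, Alpha)}
(Supplier JOIN Part) ⋈ Order (natural join on cost): {(23, BOS, 3, 23, Mo, Orion, 25), (23, BOS, 3, 23, Quin, Zephyr, 25), (23, BOS, 36, 33, Mo, Orion, 18), (23, BOS, 36, 33, Mo, Orion, 20), (23, BOS, 36, 33, Quin, Zephyr, 18), (23, BOS, 36, 33, Quin, Zephyr, 20), (26, BOS, 3, 4, Ada, Alpha, 25), (26, BOS, 3, 4, Eve, Nova, 25), (26, BOS, 3, 4, Ned, Argo, 25), (26, BOS, 3, 4, Vic, Nova, 25), (26, BOS, 3, 4, Xia, Alpha, 25), (26, BOS, 40, 25, Ada, Alpha, 23), (26, BOS, 40, 25, Ada, Alpha, 25), (26, BOS, 40, 25, Ada, Alpha, 39), (26, BOS, 40, 25, Eve, Nova, 23), (26, BOS, 40, 25, Eve, Nova, 25), (26, BOS, 40, 25, Eve, Nova, 39), (26, BOS, 40, 25, Ned, Argo, 23), (26, BOS, 40, 25, Ned, Argo, 25), (26, BOS, 40, 25, Ned, Argo, 39), (26, BOS, 40, 25, Vic, Nova, 23), (26, BOS, 40, 25, Vic, Nova, 25), (26, BOS, 40, 25, Vic, Nova, 39), (26, BOS, 40, 25, Xia, Alpha, 23), (26, BOS, 40, 25, Xia, Alpha, 25), (26, BOS, 40, 25, Xia, Alpha, 39)}
Filtering on sname ≠ Quin leaves {(23, BOS, 3, 23, Mo, Orion, 25), (23, BOS, 36, 33, Mo, Orion, 18), (23, BOS, 36, 33, Mo, Orion, 20), (26, BOS, 3, 4, Ada, Alpha, 25), (26, BOS, 3, 4, Eve, Nova, 25), (26, BOS, 3, 4, Ned, Argo, 25), (26, BOS, 3, 4, Vic, Nova, 25), (26, BOS, 3, 4, Xia, Alpha, 25), (26, BOS, 40, 25, Ada, Alpha, 23), (26, BOS, 40, 25, Ada, Alpha, 25), (26, BOS, 40, 25, Ada, Alpha, 39), (26, BOS, 40, 25, Eve, Nova, 23), (26, BOS, 40, 25, Eve, Nova, 25), (26, BOS, 40, 25, Eve, Nova, 39), (26, BOS, 40, 25, Ned, Argo, 23), (26, BOS, 40, 25, Ned, Argo, 25), (26, BOS, 40, 25, Ned, Argo, 39), (26, BOS, 40, 25, Vic, Nova, 23), (26, BOS, 40, 25, Vic, Nova, 25), (26, BOS, 40, 25, Vic, Nova, 39), (26, BOS, 40, 25, Xia, Alpha, 23), (26, BOS, 40, 25, Xia, Alpha, 25), (26, BOS, 40, 25, Xia, Alpha, 39)}.
Filtering on sname ≠ Xia leaves {(23, BOS, 3, 23, Mo, Orion, 25), (23, BOS, 36, 33, Mo, Orion, 18), (23, BOS, 36, 33, Mo, Orion, 20), (26, BOS, 3, 4, Ada, Alpha, 25), (26, BOS, 3, 4, Eve, Nova, 25), (26, BOS, 3, 4, Ned, Argo, 25), (26, BOS, 3, 4, Vic, Nova, 25), (26, BOS, 40, 25, Ada, Alpha, 23), (26, BOS, 40, 25, Ada, Alpha, 25), (26, BOS, 40, 25, Ada, Alpha, 39), (26, BOS, 40, 25, Eve, Nova, 23), (26, BOS, 40, 25, Eve, Nova, 25), (26, BOS, 40, 25, Eve, Nova, 39), (26, BOS, 40, 25, Ned, Argo, 23), (26, BOS, 40, 25, Ned, Argo, 25), (26, BOS, 40, 25, Ned, Argo, 39), (26, BOS, 40, 25, Vic, Nova, 23), (26, BOS, 40, 25, Vic, Nova, 25), (26, BOS, 40, 25, Vic, Nova, 39)}.
Projecting to qty, pid (13 duplicate(s) eliminated): {(18, 23), (20, 23), (23, 26), (25, 23), (25, 26), (39, 26)}

{(18, 23), (20, 23), (23, 26), (25, 23), (25, 26), (39, 26)}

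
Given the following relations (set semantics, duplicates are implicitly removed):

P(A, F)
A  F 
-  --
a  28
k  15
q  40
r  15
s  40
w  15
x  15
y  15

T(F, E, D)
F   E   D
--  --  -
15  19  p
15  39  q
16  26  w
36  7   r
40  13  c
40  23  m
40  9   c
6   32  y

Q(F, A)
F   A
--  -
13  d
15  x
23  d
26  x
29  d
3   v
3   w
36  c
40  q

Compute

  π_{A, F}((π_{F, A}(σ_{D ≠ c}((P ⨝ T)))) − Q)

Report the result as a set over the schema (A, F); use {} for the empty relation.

{(k, 15), (r, 15), (s, 40), (w, 15), (y, 15)}

Joining P and T on F yields {(k, 15, 19, p), (k, 15, 39, q), (q, 40, 13, c), (q, 40, 23, m), (q, 40, 9, c), (r, 15, 19, p), (r, 15, 39, q), (s, 40, 13, c), (s, 40, 23, m), (s, 40, 9, c), (w, 15, 19, p), (w, 15, 39, q), (x, 15, 19, p), (x, 15, 39, q), (y, 15, 19, p), (y, 15, 39, q)}.
Filtering on D ≠ c leaves {(k, 15, 19, p), (k, 15, 39, q), (q, 40, 23, m), (r, 15, 19, p), (r, 15, 39, q), (s, 40, 23, m), (w, 15, 19, p), (w, 15, 39, q), (x, 15, 19, p), (x, 15, 39, q), (y, 15, 19, p), (y, 15, 39, q)}.
π_{F, A} gives {(15, k), (15, r), (15, w), (15, x), (15, y), (40, q), (40, s)} (5 duplicate(s) eliminated).
Taking the difference: {(15, k), (15, r), (15, w), (15, y), (40, s)}
π_{A, F} gives {(k, 15), (r, 15), (s, 40), (w, 15), (y, 15)}.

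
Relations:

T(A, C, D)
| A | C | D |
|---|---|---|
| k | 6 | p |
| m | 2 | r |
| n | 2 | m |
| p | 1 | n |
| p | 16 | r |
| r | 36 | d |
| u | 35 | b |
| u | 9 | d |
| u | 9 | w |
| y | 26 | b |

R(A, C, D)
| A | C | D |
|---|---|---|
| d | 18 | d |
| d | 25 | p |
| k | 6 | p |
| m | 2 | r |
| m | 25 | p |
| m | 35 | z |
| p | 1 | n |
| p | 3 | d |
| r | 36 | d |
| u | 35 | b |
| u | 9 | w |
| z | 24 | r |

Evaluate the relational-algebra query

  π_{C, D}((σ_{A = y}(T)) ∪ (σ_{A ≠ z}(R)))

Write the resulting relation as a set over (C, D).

Apply σ_{A = y}; surviving tuples: {(y, 26, b)}
Apply σ_{A ≠ z}; surviving tuples: {(d, 18, d), (d, 25, p), (k, 6, p), (m, 2, r), (m, 25, p), (m, 35, z), (p, 1, n), (p, 3, d), (r, 36, d), (u, 35, b), (u, 9, w)}
Set union of the two operands is {(d, 18, d), (d, 25, p), (k, 6, p), (m, 2, r), (m, 25, p), (m, 35, z), (p, 1, n), (p, 3, d), (r, 36, d), (u, 35, b), (u, 9, w), (y, 26, b)}.
π[C, D]: project onto (C, D) (1 duplicate(s) eliminated) → {(1, n), (18, d), (2, r), (25, p), (26, b), (3, d), (35, b), (35, z), (36, d), (6, p), (9, w)}

{(1, n), (18, d), (2, r), (25, p), (26, b), (3, d), (35, b), (35, z), (36, d), (6, p), (9, w)}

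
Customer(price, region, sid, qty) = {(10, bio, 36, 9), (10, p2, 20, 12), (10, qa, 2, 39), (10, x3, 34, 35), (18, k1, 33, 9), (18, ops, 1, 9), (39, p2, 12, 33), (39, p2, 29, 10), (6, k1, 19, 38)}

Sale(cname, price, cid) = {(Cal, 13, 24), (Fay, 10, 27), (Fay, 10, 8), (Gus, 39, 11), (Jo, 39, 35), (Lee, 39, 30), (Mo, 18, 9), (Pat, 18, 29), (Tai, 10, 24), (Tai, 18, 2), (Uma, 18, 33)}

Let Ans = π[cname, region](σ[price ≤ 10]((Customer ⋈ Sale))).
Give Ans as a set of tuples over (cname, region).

{(Fay, bio), (Fay, p2), (Fay, qa), (Fay, x3), (Tai, bio), (Tai, p2), (Tai, qa), (Tai, x3)}

Joining Customer and Sale on price yields {(10, bio, 36, 9, Fay, 27), (10, bio, 36, 9, Fay, 8), (10, bio, 36, 9, Tai, 24), (10, p2, 20, 12, Fay, 27), (10, p2, 20, 12, Fay, 8), (10, p2, 20, 12, Tai, 24), (10, qa, 2, 39, Fay, 27), (10, qa, 2, 39, Fay, 8), (10, qa, 2, 39, Tai, 24), (10, x3, 34, 35, Fay, 27), (10, x3, 34, 35, Fay, 8), (10, x3, 34, 35, Tai, 24), (18, k1, 33, 9, Mo, 9), (18, k1, 33, 9, Pat, 29), (18, k1, 33, 9, Tai, 2), (18, k1, 33, 9, Uma, 33), (18, ops, 1, 9, Mo, 9), (18, ops, 1, 9, Pat, 29), (18, ops, 1, 9, Tai, 2), (18, ops, 1, 9, Uma, 33), (39, p2, 12, 33, Gus, 11), (39, p2, 12, 33, Jo, 35), (39, p2, 12, 33, Lee, 30), (39, p2, 29, 10, Gus, 11), (39, p2, 29, 10, Jo, 35), (39, p2, 29, 10, Lee, 30)}.
Selection price ≤ 10: {(10, bio, 36, 9, Fay, 27), (10, bio, 36, 9, Fay, 8), (10, bio, 36, 9, Tai, 24), (10, p2, 20, 12, Fay, 27), (10, p2, 20, 12, Fay, 8), (10, p2, 20, 12, Tai, 24), (10, qa, 2, 39, Fay, 27), (10, qa, 2, 39, Fay, 8), (10, qa, 2, 39, Tai, 24), (10, x3, 34, 35, Fay, 27), (10, x3, 34, 35, Fay, 8), (10, x3, 34, 35, Tai, 24)}
π[cname, region]: project onto (cname, region) (4 duplicate(s) eliminated) → {(Fay, bio), (Fay, p2), (Fay, qa), (Fay, x3), (Tai, bio), (Tai, p2), (Tai, qa), (Tai, x3)}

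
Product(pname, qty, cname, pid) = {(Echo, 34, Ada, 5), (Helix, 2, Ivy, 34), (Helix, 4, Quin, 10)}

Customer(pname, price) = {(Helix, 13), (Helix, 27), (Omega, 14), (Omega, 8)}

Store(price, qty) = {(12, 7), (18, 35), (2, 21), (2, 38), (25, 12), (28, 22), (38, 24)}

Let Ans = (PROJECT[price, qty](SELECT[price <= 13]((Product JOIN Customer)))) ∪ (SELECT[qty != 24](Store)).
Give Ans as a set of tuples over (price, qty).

Product ⋈ Customer (natural join on pname): {(Helix, 2, Ivy, 34, 13), (Helix, 2, Ivy, 34, 27), (Helix, 4, Quin, 10, 13), (Helix, 4, Quin, 10, 27)}
σ[price <= 13]: keep tuples satisfying price <= 13 → {(Helix, 2, Ivy, 34, 13), (Helix, 4, Quin, 10, 13)}
π[price, qty]: project onto (price, qty) → {(13, 2), (13, 4)}
σ[qty != 24]: keep tuples satisfying qty != 24 → {(12, 7), (18, 35), (2, 21), (2, 38), (25, 12), (28, 22)}
Union: {(13, 2), (13, 4)} with {(12, 7), (18, 35), (2, 21), (2, 38), (25, 12), (28, 22)} → {(12, 7), (13, 2), (13, 4), (18, 35), (2, 21), (2, 38), (25, 12), (28, 22)}

{(12, 7), (13, 2), (13, 4), (18, 35), (2, 21), (2, 38), (25, 12), (28, 22)}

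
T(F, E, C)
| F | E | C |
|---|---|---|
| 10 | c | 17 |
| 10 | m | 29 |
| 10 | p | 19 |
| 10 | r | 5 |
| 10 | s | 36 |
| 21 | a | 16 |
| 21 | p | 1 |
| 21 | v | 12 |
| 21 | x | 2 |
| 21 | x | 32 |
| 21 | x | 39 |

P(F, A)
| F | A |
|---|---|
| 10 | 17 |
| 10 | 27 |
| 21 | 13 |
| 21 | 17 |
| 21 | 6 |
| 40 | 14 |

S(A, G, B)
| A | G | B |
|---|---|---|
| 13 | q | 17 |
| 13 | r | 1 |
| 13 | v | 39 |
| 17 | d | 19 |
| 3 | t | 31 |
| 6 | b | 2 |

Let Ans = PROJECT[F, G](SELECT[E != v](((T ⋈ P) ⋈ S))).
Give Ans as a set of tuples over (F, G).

Natural join on F: {(10, c, 17, 17), (10, c, 17, 27), (10, m, 29, 17), (10, m, 29, 27), (10, p, 19, 17), (10, p, 19, 27), (10, r, 5, 17), (10, r, 5, 27), (10, s, 36, 17), (10, s, 36, 27), (21, a, 16, 13), (21, a, 16, 17), (21, a, 16, 6), (21, p, 1, 13), (21, p, 1, 17), (21, p, 1, 6), (21, v, 12, 13), (21, v, 12, 17), (21, v, 12, 6), (21, x, 2, 13), (21, x, 2, 17), (21, x, 2, 6), (21, x, 32, 13), (21, x, 32, 17), (21, x, 32, 6), (21, x, 39, 13), (21, x, 39, 17), (21, x, 39, 6)}
Natural join on A: {(10, c, 17, 17, d, 19), (10, m, 29, 17, d, 19), (10, p, 19, 17, d, 19), (10, r, 5, 17, d, 19), (10, s, 36, 17, d, 19), (21, a, 16, 13, q, 17), (21, a, 16, 13, r, 1), (21, a, 16, 13, v, 39), (21, a, 16, 17, d, 19), (21, a, 16, 6, b, 2), (21, p, 1, 13, q, 17), (21, p, 1, 13, r, 1), (21, p, 1, 13, v, 39), (21, p, 1, 17, d, 19), (21, p, 1, 6, b, 2), (21, v, 12, 13, q, 17), (21, v, 12, 13, r, 1), (21, v, 12, 13, v, 39), (21, v, 12, 17, d, 19), (21, v, 12, 6, b, 2), (21, x, 2, 13, q, 17), (21, x, 2, 13, r, 1), (21, x, 2, 13, v, 39), (21, x, 2, 17, d, 19), (21, x, 2, 6, b, 2), (21, x, 32, 13, q, 17), (21, x, 32, 13, r, 1), (21, x, 32, 13, v, 39), (21, x, 32, 17, d, 19), (21, x, 32, 6, b, 2), (21, x, 39, 13, q, 17), (21, x, 39, 13, r, 1), (21, x, 39, 13, v, 39), (21, x, 39, 17, d, 19), (21, x, 39, 6, b, 2)}
Selection E != v: {(10, c, 17, 17, d, 19), (10, m, 29, 17, d, 19), (10, p, 19, 17, d, 19), (10, r, 5, 17, d, 19), (10, s, 36, 17, d, 19), (21, a, 16, 13, q, 17), (21, a, 16, 13, r, 1), (21, a, 16, 13, v, 39), (21, a, 16, 17, d, 19), (21, a, 16, 6, b, 2), (21, p, 1, 13, q, 17), (21, p, 1, 13, r, 1), (21, p, 1, 13, v, 39), (21, p, 1, 17, d, 19), (21, p, 1, 6, b, 2), (21, x, 2, 13, q, 17), (21, x, 2, 13, r, 1), (21, x, 2, 13, v, 39), (21, x, 2, 17, d, 19), (21, x, 2, 6, b, 2), (21, x, 32, 13, q, 17), (21, x, 32, 13, r, 1), (21, x, 32, 13, v, 39), (21, x, 32, 17, d, 19), (21, x, 32, 6, b, 2), (21, x, 39, 13, q, 17), (21, x, 39, 13, r, 1), (21, x, 39, 13, v, 39), (21, x, 39, 17, d, 19), (21, x, 39, 6, b, 2)}
Projecting to F, G (24 duplicate(s) eliminated): {(10, d), (21, b), (21, d), (21, q), (21, r), (21, v)}

{(10, d), (21, b), (21, d), (21, q), (21, r), (21, v)}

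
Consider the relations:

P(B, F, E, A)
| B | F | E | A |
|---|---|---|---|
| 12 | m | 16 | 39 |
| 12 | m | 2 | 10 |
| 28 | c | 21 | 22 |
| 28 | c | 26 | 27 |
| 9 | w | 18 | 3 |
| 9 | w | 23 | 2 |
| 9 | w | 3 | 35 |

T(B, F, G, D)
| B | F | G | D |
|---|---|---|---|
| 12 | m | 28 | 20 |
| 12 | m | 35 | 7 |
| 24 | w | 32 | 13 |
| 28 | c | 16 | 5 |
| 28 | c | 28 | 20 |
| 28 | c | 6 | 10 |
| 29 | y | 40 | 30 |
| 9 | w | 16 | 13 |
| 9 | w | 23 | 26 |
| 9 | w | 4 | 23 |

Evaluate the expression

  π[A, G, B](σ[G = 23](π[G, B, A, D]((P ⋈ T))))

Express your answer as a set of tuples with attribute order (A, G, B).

{(2, 23, 9), (3, 23, 9), (35, 23, 9)}

P ⋈ T (natural join on B, F): {(12, m, 16, 39, 28, 20), (12, m, 16, 39, 35, 7), (12, m, 2, 10, 28, 20), (12, m, 2, 10, 35, 7), (28, c, 21, 22, 16, 5), (28, c, 21, 22, 28, 20), (28, c, 21, 22, 6, 10), (28, c, 26, 27, 16, 5), (28, c, 26, 27, 28, 20), (28, c, 26, 27, 6, 10), (9, w, 18, 3, 16, 13), (9, w, 18, 3, 23, 26), (9, w, 18, 3, 4, 23), (9, w, 23, 2, 16, 13), (9, w, 23, 2, 23, 26), (9, w, 23, 2, 4, 23), (9, w, 3, 35, 16, 13), (9, w, 3, 35, 23, 26), (9, w, 3, 35, 4, 23)}
Projecting to G, B, A, D: {(16, 28, 22, 5), (16, 28, 27, 5), (16, 9, 2, 13), (16, 9, 3, 13), (16, 9, 35, 13), (23, 9, 2, 26), (23, 9, 3, 26), (23, 9, 35, 26), (28, 12, 10, 20), (28, 12, 39, 20), (28, 28, 22, 20), (28, 28, 27, 20), (35, 12, 10, 7), (35, 12, 39, 7), (4, 9, 2, 23), (4, 9, 3, 23), (4, 9, 35, 23), (6, 28, 22, 10), (6, 28, 27, 10)}
Selection G = 23: {(23, 9, 2, 26), (23, 9, 3, 26), (23, 9, 35, 26)}
Projecting to A, G, B: {(2, 23, 9), (3, 23, 9), (35, 23, 9)}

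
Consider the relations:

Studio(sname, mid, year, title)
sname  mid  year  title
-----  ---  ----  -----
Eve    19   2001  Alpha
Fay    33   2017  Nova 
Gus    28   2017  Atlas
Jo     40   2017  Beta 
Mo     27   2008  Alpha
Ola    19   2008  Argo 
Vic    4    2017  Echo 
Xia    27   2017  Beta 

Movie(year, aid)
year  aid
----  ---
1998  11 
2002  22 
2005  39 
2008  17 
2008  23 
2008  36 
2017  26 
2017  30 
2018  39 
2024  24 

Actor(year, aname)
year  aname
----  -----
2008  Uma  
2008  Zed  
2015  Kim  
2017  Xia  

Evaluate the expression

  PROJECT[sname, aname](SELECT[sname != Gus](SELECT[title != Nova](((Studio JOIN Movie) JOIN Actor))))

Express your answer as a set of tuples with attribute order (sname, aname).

Studio ⋈ Movie (natural join on year): {(Fay, 33, 2017, Nova, 26), (Fay, 33, 2017, Nova, 30), (Gus, 28, 2017, Atlas, 26), (Gus, 28, 2017, Atlas, 30), (Jo, 40, 2017, Beta, 26), (Jo, 40, 2017, Beta, 30), (Mo, 27, 2008, Alpha, 17), (Mo, 27, 2008, Alpha, 23), (Mo, 27, 2008, Alpha, 36), (Ola, 19, 2008, Argo, 17), (Ola, 19, 2008, Argo, 23), (Ola, 19, 2008, Argo, 36), (Vic, 4, 2017, Echo, 26), (Vic, 4, 2017, Echo, 30), (Xia, 27, 2017, Beta, 26), (Xia, 27, 2017, Beta, 30)}
(Studio JOIN Movie) ⋈ Actor (natural join on year): {(Fay, 33, 2017, Nova, 26, Xia), (Fay, 33, 2017, Nova, 30, Xia), (Gus, 28, 2017, Atlas, 26, Xia), (Gus, 28, 2017, Atlas, 30, Xia), (Jo, 40, 2017, Beta, 26, Xia), (Jo, 40, 2017, Beta, 30, Xia), (Mo, 27, 2008, Alpha, 17, Uma), (Mo, 27, 2008, Alpha, 17, Zed), (Mo, 27, 2008, Alpha, 23, Uma), (Mo, 27, 2008, Alpha, 23, Zed), (Mo, 27, 2008, Alpha, 36, Uma), (Mo, 27, 2008, Alpha, 36, Zed), (Ola, 19, 2008, Argo, 17, Uma), (Ola, 19, 2008, Argo, 17, Zed), (Ola, 19, 2008, Argo, 23, Uma), (Ola, 19, 2008, Argo, 23, Zed), (Ola, 19, 2008, Argo, 36, Uma), (Ola, 19, 2008, Argo, 36, Zed), (Vic, 4, 2017, Echo, 26, Xia), (Vic, 4, 2017, Echo, 30, Xia), (Xia, 27, 2017, Beta, 26, Xia), (Xia, 27, 2017, Beta, 30, Xia)}
Selection title != Nova: {(Gus, 28, 2017, Atlas, 26, Xia), (Gus, 28, 2017, Atlas, 30, Xia), (Jo, 40, 2017, Beta, 26, Xia), (Jo, 40, 2017, Beta, 30, Xia), (Mo, 27, 2008, Alpha, 17, Uma), (Mo, 27, 2008, Alpha, 17, Zed), (Mo, 27, 2008, Alpha, 23, Uma), (Mo, 27, 2008, Alpha, 23, Zed), (Mo, 27, 2008, Alpha, 36, Uma), (Mo, 27, 2008, Alpha, 36, Zed), (Ola, 19, 2008, Argo, 17, Uma), (Ola, 19, 2008, Argo, 17, Zed), (Ola, 19, 2008, Argo, 23, Uma), (Ola, 19, 2008, Argo, 23, Zed), (Ola, 19, 2008, Argo, 36, Uma), (Ola, 19, 2008, Argo, 36, Zed), (Vic, 4, 2017, Echo, 26, Xia), (Vic, 4, 2017, Echo, 30, Xia), (Xia, 27, 2017, Beta, 26, Xia), (Xia, 27, 2017, Beta, 30, Xia)}
Selection sname != Gus: {(Jo, 40, 2017, Beta, 26, Xia), (Jo, 40, 2017, Beta, 30, Xia), (Mo, 27, 2008, Alpha, 17, Uma), (Mo, 27, 2008, Alpha, 17, Zed), (Mo, 27, 2008, Alpha, 23, Uma), (Mo, 27, 2008, Alpha, 23, Zed), (Mo, 27, 2008, Alpha, 36, Uma), (Mo, 27, 2008, Alpha, 36, Zed), (Ola, 19, 2008, Argo, 17, Uma), (Ola, 19, 2008, Argo, 17, Zed), (Ola, 19, 2008, Argo, 23, Uma), (Ola, 19, 2008, Argo, 23, Zed), (Ola, 19, 2008, Argo, 36, Uma), (Ola, 19, 2008, Argo, 36, Zed), (Vic, 4, 2017, Echo, 26, Xia), (Vic, 4, 2017, Echo, 30, Xia), (Xia, 27, 2017, Beta, 26, Xia), (Xia, 27, 2017, Beta, 30, Xia)}
Projecting to sname, aname (11 duplicate(s) eliminated): {(Jo, Xia), (Mo, Uma), (Mo, Zed), (Ola, Uma), (Ola, Zed), (Vic, Xia), (Xia, Xia)}

{(Jo, Xia), (Mo, Uma), (Mo, Zed), (Ola, Uma), (Ola, Zed), (Vic, Xia), (Xia, Xia)}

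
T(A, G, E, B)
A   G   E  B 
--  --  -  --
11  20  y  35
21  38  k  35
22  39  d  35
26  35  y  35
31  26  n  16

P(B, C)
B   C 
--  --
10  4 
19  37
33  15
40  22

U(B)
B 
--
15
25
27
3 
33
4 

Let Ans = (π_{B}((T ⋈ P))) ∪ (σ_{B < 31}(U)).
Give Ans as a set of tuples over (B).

{15, 25, 27, 3, 4}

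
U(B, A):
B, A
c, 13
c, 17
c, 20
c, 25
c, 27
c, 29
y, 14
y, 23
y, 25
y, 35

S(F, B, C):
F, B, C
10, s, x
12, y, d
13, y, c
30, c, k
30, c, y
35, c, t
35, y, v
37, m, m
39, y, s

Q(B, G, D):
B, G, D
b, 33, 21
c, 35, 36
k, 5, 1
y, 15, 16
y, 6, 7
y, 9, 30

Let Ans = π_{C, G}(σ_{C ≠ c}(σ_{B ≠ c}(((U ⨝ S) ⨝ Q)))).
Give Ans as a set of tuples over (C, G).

{(d, 15), (d, 6), (d, 9), (s, 15), (s, 6), (s, 9), (v, 15), (v, 6), (v, 9)}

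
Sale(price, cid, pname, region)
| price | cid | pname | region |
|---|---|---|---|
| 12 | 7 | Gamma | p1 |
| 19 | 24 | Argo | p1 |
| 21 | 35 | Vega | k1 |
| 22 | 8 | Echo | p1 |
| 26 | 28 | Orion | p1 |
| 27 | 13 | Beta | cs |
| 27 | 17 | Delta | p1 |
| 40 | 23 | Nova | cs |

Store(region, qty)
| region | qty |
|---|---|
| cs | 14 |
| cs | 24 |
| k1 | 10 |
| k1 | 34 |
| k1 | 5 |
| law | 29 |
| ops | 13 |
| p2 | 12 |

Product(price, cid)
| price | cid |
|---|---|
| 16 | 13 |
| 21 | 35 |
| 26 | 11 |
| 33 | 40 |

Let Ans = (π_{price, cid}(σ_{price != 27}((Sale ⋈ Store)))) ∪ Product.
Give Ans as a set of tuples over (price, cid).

Sale ⋈ Store (natural join on region): {(21, 35, Vega, k1, 10), (21, 35, Vega, k1, 34), (21, 35, Vega, k1, 5), (27, 13, Beta, cs, 14), (27, 13, Beta, cs, 24), (40, 23, Nova, cs, 14), (40, 23, Nova, cs, 24)}
Selection price != 27: {(21, 35, Vega, k1, 10), (21, 35, Vega, k1, 34), (21, 35, Vega, k1, 5), (40, 23, Nova, cs, 14), (40, 23, Nova, cs, 24)}
π_{price, cid} gives {(21, 35), (40, 23)} (3 duplicate(s) eliminated).
Taking the union: {(16, 13), (21, 35), (26, 11), (33, 40), (40, 23)}

{(16, 13), (21, 35), (26, 11), (33, 40), (40, 23)}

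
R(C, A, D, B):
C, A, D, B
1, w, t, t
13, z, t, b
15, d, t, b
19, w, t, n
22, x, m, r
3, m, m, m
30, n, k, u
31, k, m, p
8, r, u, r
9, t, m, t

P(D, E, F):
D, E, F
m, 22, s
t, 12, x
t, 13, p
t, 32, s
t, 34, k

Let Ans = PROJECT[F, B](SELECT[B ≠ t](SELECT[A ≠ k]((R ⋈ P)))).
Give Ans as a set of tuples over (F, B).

Joining R and P on D yields {(1, w, t, t, 12, x), (1, w, t, t, 13, p), (1, w, t, t, 32, s), (1, w, t, t, 34, k), (13, z, t, b, 12, x), (13, z, t, b, 13, p), (13, z, t, b, 32, s), (13, z, t, b, 34, k), (15, d, t, b, 12, x), (15, d, t, b, 13, p), (15, d, t, b, 32, s), (15, d, t, b, 34, k), (19, w, t, n, 12, x), (19, w, t, n, 13, p), (19, w, t, n, 32, s), (19, w, t, n, 34, k), (22, x, m, r, 22, s), (3, m, m, m, 22, s), (31, k, m, p, 22, s), (9, t, m, t, 22, s)}.
Filtering on A ≠ k leaves {(1, w, t, t, 12, x), (1, w, t, t, 13, p), (1, w, t, t, 32, s), (1, w, t, t, 34, k), (13, z, t, b, 12, x), (13, z, t, b, 13, p), (13, z, t, b, 32, s), (13, z, t, b, 34, k), (15, d, t, b, 12, x), (15, d, t, b, 13, p), (15, d, t, b, 32, s), (15, d, t, b, 34, k), (19, w, t, n, 12, x), (19, w, t, n, 13, p), (19, w, t, n, 32, s), (19, w, t, n, 34, k), (22, x, m, r, 22, s), (3, m, m, m, 22, s), (9, t, m, t, 22, s)}.
Filtering on B ≠ t leaves {(13, z, t, b, 12, x), (13, z, t, b, 13, p), (13, z, t, b, 32, s), (13, z, t, b, 34, k), (15, d, t, b, 12, x), (15, d, t, b, 13, p), (15, d, t, b, 32, s), (15, d, t, b, 34, k), (19, w, t, n, 12, x), (19, w, t, n, 13, p), (19, w, t, n, 32, s), (19, w, t, n, 34, k), (22, x, m, r, 22, s), (3, m, m, m, 22, s)}.
π[F, B]: project onto (F, B) (4 duplicate(s) eliminated) → {(k, b), (k, n), (p, b), (p, n), (s, b), (s, m), (s, n), (s, r), (x, b), (x, n)}

{(k, b), (k, n), (p, b), (p, n), (s, b), (s, m), (s, n), (s, r), (x, b), (x, n)}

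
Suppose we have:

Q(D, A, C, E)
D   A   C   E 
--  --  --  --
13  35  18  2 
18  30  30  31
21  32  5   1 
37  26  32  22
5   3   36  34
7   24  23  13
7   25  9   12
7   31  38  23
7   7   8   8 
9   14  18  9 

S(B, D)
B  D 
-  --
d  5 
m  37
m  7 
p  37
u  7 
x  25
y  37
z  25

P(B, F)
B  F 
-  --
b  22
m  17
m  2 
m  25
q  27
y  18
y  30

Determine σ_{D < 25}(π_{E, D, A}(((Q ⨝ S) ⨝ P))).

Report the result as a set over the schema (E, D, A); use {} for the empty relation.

{(12, 7, 25), (13, 7, 24), (23, 7, 31), (8, 7, 7)}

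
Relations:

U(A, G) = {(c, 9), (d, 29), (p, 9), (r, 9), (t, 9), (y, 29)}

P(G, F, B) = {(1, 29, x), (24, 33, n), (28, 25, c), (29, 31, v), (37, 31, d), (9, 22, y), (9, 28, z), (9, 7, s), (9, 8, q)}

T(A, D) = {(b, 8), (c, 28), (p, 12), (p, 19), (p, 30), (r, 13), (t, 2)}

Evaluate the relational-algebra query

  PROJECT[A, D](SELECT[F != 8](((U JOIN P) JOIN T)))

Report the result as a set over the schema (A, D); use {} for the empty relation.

{(c, 28), (p, 12), (p, 19), (p, 30), (r, 13), (t, 2)}

U ⋈ P (natural join on G): {(c, 9, 22, y), (c, 9, 28, z), (c, 9, 7, s), (c, 9, 8, q), (d, 29, 31, v), (p, 9, 22, y), (p, 9, 28, z), (p, 9, 7, s), (p, 9, 8, q), (r, 9, 22, y), (r, 9, 28, z), (r, 9, 7, s), (r, 9, 8, q), (t, 9, 22, y), (t, 9, 28, z), (t, 9, 7, s), (t, 9, 8, q), (y, 29, 31, v)}
(U JOIN P) ⋈ T (natural join on A): {(c, 9, 22, y, 28), (c, 9, 28, z, 28), (c, 9, 7, s, 28), (c, 9, 8, q, 28), (p, 9, 22, y, 12), (p, 9, 22, y, 19), (p, 9, 22, y, 30), (p, 9, 28, z, 12), (p, 9, 28, z, 19), (p, 9, 28, z, 30), (p, 9, 7, s, 12), (p, 9, 7, s, 19), (p, 9, 7, s, 30), (p, 9, 8, q, 12), (p, 9, 8, q, 19), (p, 9, 8, q, 30), (r, 9, 22, y, 13), (r, 9, 28, z, 13), (r, 9, 7, s, 13), (r, 9, 8, q, 13), (t, 9, 22, y, 2), (t, 9, 28, z, 2), (t, 9, 7, s, 2), (t, 9, 8, q, 2)}
σ[F != 8]: keep tuples satisfying F != 8 → {(c, 9, 22, y, 28), (c, 9, 28, z, 28), (c, 9, 7, s, 28), (p, 9, 22, y, 12), (p, 9, 22, y, 19), (p, 9, 22, y, 30), (p, 9, 28, z, 12), (p, 9, 28, z, 19), (p, 9, 28, z, 30), (p, 9, 7, s, 12), (p, 9, 7, s, 19), (p, 9, 7, s, 30), (r, 9, 22, y, 13), (r, 9, 28, z, 13), (r, 9, 7, s, 13), (t, 9, 22, y, 2), (t, 9, 28, z, 2), (t, 9, 7, s, 2)}
Keep only column(s) A, D (12 duplicate(s) eliminated): {(c, 28), (p, 12), (p, 19), (p, 30), (r, 13), (t, 2)}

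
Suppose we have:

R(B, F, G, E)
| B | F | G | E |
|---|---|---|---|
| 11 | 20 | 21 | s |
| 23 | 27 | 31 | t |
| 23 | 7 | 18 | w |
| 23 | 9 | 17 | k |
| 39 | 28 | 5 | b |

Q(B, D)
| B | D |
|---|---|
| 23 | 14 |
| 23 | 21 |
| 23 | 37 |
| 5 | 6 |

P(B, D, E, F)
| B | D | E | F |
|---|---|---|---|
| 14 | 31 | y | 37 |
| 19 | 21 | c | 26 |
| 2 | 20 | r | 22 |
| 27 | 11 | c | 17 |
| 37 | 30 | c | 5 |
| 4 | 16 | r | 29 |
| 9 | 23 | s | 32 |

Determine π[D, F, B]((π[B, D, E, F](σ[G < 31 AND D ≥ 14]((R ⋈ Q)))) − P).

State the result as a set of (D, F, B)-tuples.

{(14, 7, 23), (14, 9, 23), (21, 7, 23), (21, 9, 23), (37, 7, 23), (37, 9, 23)}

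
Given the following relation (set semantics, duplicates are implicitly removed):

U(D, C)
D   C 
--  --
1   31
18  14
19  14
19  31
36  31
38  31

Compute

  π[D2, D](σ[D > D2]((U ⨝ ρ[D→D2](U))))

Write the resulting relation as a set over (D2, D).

ρ[D→D2]: schema becomes (D2, C); tuples unchanged.
U ⋈ ρ[D→D2](U) (natural join on C): {(1, 31, 1), (1, 31, 19), (1, 31, 36), (1, 31, 38), (18, 14, 18), (18, 14, 19), (19, 14, 18), (19, 14, 19), (19, 31, 1), (19, 31, 19), (19, 31, 36), (19, 31, 38), (36, 31, 1), (36, 31, 19), (36, 31, 36), (36, 31, 38), (38, 31, 1), (38, 31, 19), (38, 31, 36), (38, 31, 38)}
Filtering on D > D2 leaves {(19, 14, 18), (19, 31, 1), (36, 31, 1), (36, 31, 19), (38, 31, 1), (38, 31, 19), (38, 31, 36)}.
Keep only column(s) D2, D: {(1, 19), (1, 36), (1, 38), (18, 19), (19, 36), (19, 38), (36, 38)}

{(1, 19), (1, 36), (1, 38), (18, 19), (19, 36), (19, 38), (36, 38)}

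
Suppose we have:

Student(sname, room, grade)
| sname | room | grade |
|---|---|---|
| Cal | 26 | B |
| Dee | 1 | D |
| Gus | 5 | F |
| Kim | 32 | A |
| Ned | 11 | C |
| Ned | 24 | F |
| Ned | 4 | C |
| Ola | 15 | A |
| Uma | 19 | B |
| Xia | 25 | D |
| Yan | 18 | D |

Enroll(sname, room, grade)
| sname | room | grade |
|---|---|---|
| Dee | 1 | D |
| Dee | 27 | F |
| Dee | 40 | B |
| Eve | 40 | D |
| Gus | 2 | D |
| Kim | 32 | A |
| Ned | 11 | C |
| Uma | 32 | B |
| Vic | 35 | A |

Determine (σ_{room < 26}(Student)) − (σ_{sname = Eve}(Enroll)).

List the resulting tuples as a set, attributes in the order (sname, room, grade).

σ[room < 26]: keep tuples satisfying room < 26 → {(Dee, 1, D), (Gus, 5, F), (Ned, 11, C), (Ned, 24, F), (Ned, 4, C), (Ola, 15, A), (Uma, 19, B), (Xia, 25, D), (Yan, 18, D)}
σ[sname = Eve]: keep tuples satisfying sname = Eve → {(Eve, 40, D)}
Set difference of the two operands is {(Dee, 1, D), (Gus, 5, F), (Ned, 11, C), (Ned, 24, F), (Ned, 4, C), (Ola, 15, A), (Uma, 19, B), (Xia, 25, D), (Yan, 18, D)}.

{(Dee, 1, D), (Gus, 5, F), (Ned, 11, C), (Ned, 24, F), (Ned, 4, C), (Ola, 15, A), (Uma, 19, B), (Xia, 25, D), (Yan, 18, D)}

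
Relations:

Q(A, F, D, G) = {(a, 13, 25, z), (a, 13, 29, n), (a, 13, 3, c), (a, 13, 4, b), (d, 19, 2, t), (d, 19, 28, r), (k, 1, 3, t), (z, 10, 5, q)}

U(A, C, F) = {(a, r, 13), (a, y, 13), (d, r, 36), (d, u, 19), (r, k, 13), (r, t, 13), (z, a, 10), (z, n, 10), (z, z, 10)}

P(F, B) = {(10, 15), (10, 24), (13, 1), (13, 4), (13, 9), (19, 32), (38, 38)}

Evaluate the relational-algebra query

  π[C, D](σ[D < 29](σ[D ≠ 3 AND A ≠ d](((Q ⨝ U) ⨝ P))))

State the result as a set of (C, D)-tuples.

Natural join on A, F: {(a, 13, 25, z, r), (a, 13, 25, z, y), (a, 13, 29, n, r), (a, 13, 29, n, y), (a, 13, 3, c, r), (a, 13, 3, c, y), (a, 13, 4, b, r), (a, 13, 4, b, y), (d, 19, 2, t, u), (d, 19, 28, r, u), (z, 10, 5, q, a), (z, 10, 5, q, n), (z, 10, 5, q, z)}
Natural join on F: {(a, 13, 25, z, r, 1), (a, 13, 25, z, r, 4), (a, 13, 25, z, r, 9), (a, 13, 25, z, y, 1), (a, 13, 25, z, y, 4), (a, 13, 25, z, y, 9), (a, 13, 29, n, r, 1), (a, 13, 29, n, r, 4), (a, 13, 29, n, r, 9), (a, 13, 29, n, y, 1), (a, 13, 29, n, y, 4), (a, 13, 29, n, y, 9), (a, 13, 3, c, r, 1), (a, 13, 3, c, r, 4), (a, 13, 3, c, r, 9), (a, 13, 3, c, y, 1), (a, 13, 3, c, y, 4), (a, 13, 3, c, y, 9), (a, 13, 4, b, r, 1), (a, 13, 4, b, r, 4), (a, 13, 4, b, r, 9), (a, 13, 4, b, y, 1), (a, 13, 4, b, y, 4), (a, 13, 4, b, y, 9), (d, 19, 2, t, u, 32), (d, 19, 28, r, u, 32), (z, 10, 5, q, a, 15), (z, 10, 5, q, a, 24), (z, 10, 5, q, n, 15), (z, 10, 5, q, n, 24), (z, 10, 5, q, z, 15), (z, 10, 5, q, z, 24)}
Selection D ≠ 3 AND A ≠ d: {(a, 13, 25, z, r, 1), (a, 13, 25, z, r, 4), (a, 13, 25, z, r, 9), (a, 13, 25, z, y, 1), (a, 13, 25, z, y, 4), (a, 13, 25, z, y, 9), (a, 13, 29, n, r, 1), (a, 13, 29, n, r, 4), (a, 13, 29, n, r, 9), (a, 13, 29, n, y, 1), (a, 13, 29, n, y, 4), (a, 13, 29, n, y, 9), (a, 13, 4, b, r, 1), (a, 13, 4, b, r, 4), (a, 13, 4, b, r, 9), (a, 13, 4, b, y, 1), (a, 13, 4, b, y, 4), (a, 13, 4, b, y, 9), (z, 10, 5, q, a, 15), (z, 10, 5, q, a, 24), (z, 10, 5, q, n, 15), (z, 10, 5, q, n, 24), (z, 10, 5, q, z, 15), (z, 10, 5, q, z, 24)}
Selection D < 29: {(a, 13, 25, z, r, 1), (a, 13, 25, z, r, 4), (a, 13, 25, z, r, 9), (a, 13, 25, z, y, 1), (a, 13, 25, z, y, 4), (a, 13, 25, z, y, 9), (a, 13, 4, b, r, 1), (a, 13, 4, b, r, 4), (a, 13, 4, b, r, 9), (a, 13, 4, b, y, 1), (a, 13, 4, b, y, 4), (a, 13, 4, b, y, 9), (z, 10, 5, q, a, 15), (z, 10, 5, q, a, 24), (z, 10, 5, q, n, 15), (z, 10, 5, q, n, 24), (z, 10, 5, q, z, 15), (z, 10, 5, q, z, 24)}
Projecting to C, D (11 duplicate(s) eliminated): {(a, 5), (n, 5), (r, 25), (r, 4), (y, 25), (y, 4), (z, 5)}

{(a, 5), (n, 5), (r, 25), (r, 4), (y, 25), (y, 4), (z, 5)}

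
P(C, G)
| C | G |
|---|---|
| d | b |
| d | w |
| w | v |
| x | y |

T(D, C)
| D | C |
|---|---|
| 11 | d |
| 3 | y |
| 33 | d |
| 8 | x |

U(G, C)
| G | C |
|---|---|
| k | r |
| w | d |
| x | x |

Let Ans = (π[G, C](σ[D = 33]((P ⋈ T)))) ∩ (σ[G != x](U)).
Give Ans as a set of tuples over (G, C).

{(w, d)}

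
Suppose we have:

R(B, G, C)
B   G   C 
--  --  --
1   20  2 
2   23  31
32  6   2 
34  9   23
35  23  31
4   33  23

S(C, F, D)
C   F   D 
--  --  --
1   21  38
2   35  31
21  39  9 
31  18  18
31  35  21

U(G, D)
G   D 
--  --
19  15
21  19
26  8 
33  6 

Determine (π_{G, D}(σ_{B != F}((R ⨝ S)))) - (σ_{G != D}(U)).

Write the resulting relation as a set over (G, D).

{(20, 31), (23, 18), (23, 21), (6, 31)}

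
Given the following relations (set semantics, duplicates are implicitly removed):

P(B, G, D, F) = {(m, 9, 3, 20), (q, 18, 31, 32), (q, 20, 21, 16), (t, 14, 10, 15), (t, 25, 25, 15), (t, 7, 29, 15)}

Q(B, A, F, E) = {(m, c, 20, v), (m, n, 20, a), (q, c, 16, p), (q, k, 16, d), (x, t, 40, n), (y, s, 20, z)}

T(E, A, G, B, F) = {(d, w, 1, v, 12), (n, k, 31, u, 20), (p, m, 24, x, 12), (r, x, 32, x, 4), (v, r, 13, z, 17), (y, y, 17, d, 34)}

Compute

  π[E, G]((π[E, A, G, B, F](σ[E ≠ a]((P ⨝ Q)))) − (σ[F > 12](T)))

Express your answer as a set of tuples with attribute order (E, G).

{(d, 20), (p, 20), (v, 9)}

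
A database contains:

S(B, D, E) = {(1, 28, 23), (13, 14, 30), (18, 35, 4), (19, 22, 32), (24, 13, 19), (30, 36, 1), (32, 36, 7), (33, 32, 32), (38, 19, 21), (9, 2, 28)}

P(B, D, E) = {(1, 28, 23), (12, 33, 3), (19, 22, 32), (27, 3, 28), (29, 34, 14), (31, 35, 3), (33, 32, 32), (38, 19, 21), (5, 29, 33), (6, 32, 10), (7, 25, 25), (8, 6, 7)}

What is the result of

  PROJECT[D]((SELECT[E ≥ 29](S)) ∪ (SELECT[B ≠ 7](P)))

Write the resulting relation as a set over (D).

Selection E ≥ 29: {(13, 14, 30), (19, 22, 32), (33, 32, 32)}
Selection B ≠ 7: {(1, 28, 23), (12, 33, 3), (19, 22, 32), (27, 3, 28), (29, 34, 14), (31, 35, 3), (33, 32, 32), (38, 19, 21), (5, 29, 33), (6, 32, 10), (8, 6, 7)}
Set union of the two operands is {(1, 28, 23), (12, 33, 3), (13, 14, 30), (19, 22, 32), (27, 3, 28), (29, 34, 14), (31, 35, 3), (33, 32, 32), (38, 19, 21), (5, 29, 33), (6, 32, 10), (8, 6, 7)}.
π[D]: project onto (D) (1 duplicate(s) eliminated) → {14, 19, 22, 28, 29, 3, 32, 33, 34, 35, 6}

{14, 19, 22, 28, 29, 3, 32, 33, 34, 35, 6}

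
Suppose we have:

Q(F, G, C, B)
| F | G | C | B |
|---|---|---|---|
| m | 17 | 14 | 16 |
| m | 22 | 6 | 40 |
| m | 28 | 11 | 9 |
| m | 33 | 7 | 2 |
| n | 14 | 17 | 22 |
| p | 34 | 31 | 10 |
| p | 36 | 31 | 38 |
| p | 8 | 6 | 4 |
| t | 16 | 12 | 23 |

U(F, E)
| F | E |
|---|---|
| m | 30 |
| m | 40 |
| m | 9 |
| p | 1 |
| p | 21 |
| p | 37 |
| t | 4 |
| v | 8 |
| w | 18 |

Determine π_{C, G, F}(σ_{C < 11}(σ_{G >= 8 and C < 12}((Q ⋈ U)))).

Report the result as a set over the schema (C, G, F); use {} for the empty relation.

Joining Q and U on F yields {(m, 17, 14, 16, 30), (m, 17, 14, 16, 40), (m, 17, 14, 16, 9), (m, 22, 6, 40, 30), (m, 22, 6, 40, 40), (m, 22, 6, 40, 9), (m, 28, 11, 9, 30), (m, 28, 11, 9, 40), (m, 28, 11, 9, 9), (m, 33, 7, 2, 30), (m, 33, 7, 2, 40), (m, 33, 7, 2, 9), (p, 34, 31, 10, 1), (p, 34, 31, 10, 21), (p, 34, 31, 10, 37), (p, 36, 31, 38, 1), (p, 36, 31, 38, 21), (p, 36, 31, 38, 37), (p, 8, 6, 4, 1), (p, 8, 6, 4, 21), (p, 8, 6, 4, 37), (t, 16, 12, 23, 4)}.
Apply σ_{G >= 8 and C < 12}; surviving tuples: {(m, 22, 6, 40, 30), (m, 22, 6, 40, 40), (m, 22, 6, 40, 9), (m, 28, 11, 9, 30), (m, 28, 11, 9, 40), (m, 28, 11, 9, 9), (m, 33, 7, 2, 30), (m, 33, 7, 2, 40), (m, 33, 7, 2, 9), (p, 8, 6, 4, 1), (p, 8, 6, 4, 21), (p, 8, 6, 4, 37)}
Apply σ_{C < 11}; surviving tuples: {(m, 22, 6, 40, 30), (m, 22, 6, 40, 40), (m, 22, 6, 40, 9), (m, 33, 7, 2, 30), (m, 33, 7, 2, 40), (m, 33, 7, 2, 9), (p, 8, 6, 4, 1), (p, 8, 6, 4, 21), (p, 8, 6, 4, 37)}
Keep only column(s) C, G, F (6 duplicate(s) eliminated): {(6, 22, m), (6, 8, p), (7, 33, m)}

{(6, 22, m), (6, 8, p), (7, 33, m)}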